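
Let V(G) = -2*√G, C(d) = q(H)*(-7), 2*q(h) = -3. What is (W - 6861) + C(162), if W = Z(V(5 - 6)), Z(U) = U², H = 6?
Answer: -13709/2 ≈ -6854.5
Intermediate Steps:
q(h) = -3/2 (q(h) = (½)*(-3) = -3/2)
C(d) = 21/2 (C(d) = -3/2*(-7) = 21/2)
W = -4 (W = (-2*√(5 - 6))² = (-2*I)² = -4)
(W - 6861) + C(162) = (-4 - 6861) + 21/2 = -6865 + 21/2 = -13709/2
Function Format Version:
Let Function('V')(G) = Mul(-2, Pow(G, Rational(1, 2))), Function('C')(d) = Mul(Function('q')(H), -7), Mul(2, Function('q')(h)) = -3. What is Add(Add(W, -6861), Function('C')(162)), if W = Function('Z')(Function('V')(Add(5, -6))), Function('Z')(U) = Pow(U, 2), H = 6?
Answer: Rational(-13709, 2) ≈ -6854.5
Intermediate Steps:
Function('q')(h) = Rational(-3, 2) (Function('q')(h) = Mul(Rational(1, 2), -3) = Rational(-3, 2))
Function('C')(d) = Rational(21, 2) (Function('C')(d) = Mul(Rational(-3, 2), -7) = Rational(21, 2))
W = -4 (W = Pow(Mul(-2, Pow(Add(5, -6), Rational(1, 2))), 2) = Pow(Mul(-2, Pow(-1, Rational(1, 2))), 2) = Pow(Mul(-2, I), 2) = -4)
Add(Add(W, -6861), Function('C')(162)) = Add(Add(-4, -6861), Rational(21, 2)) = Add(-6865, Rational(21, 2)) = Rational(-13709, 2)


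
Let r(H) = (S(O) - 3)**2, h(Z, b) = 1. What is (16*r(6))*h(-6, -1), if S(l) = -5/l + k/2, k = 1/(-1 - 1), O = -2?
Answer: 9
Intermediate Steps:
k = -1/2 (k = 1/(-2) = -1/2 ≈ -0.50000)
S(l) = -1/4 - 5/l (S(l) = -5/l - 1/2/2 = -5/l - 1/2*1/2 = -5/l - 1/4 = -1/4 - 5/l)
r(H) = 9/16 (r(H) = ((1/4)*(-20 - 1*(-2))/(-2) - 3)**2 = ((1/4)*(-1/2)*(-20 + 2) - 3)**2 = ((1/4)*(-1/2)*(-18) - 3)**2 = (9/4 - 3)**2 = (-3/4)**2 = 9/16)
(16*r(6))*h(-6, -1) = (16*(9/16))*1 = 9*1 = 9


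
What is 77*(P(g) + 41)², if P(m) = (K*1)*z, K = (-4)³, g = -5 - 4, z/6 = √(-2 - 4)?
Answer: -67995235 - 2424576*I*√6 ≈ -6.7995e+7 - 5.939e+6*I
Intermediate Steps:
z = 6*I*√6 (z = 6*√(-2 - 4) = 6*√(-6) = 6*(I*√6) = 6*I*√6 ≈ 14.697*I)
g = -9
K = -64
P(m) = -384*I*√6 (P(m) = (-64*1)*(6*I*√6) = -384*I*√6)
77*(P(g) + 41)² = 77*(-384*I*√6 + 41)² = 77*(41 - 384*I*√6)²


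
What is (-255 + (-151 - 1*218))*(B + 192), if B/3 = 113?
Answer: -331344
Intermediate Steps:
B = 339 (B = 3*113 = 339)
(-255 + (-151 - 1*218))*(B + 192) = (-255 + (-151 - 1*218))*(339 + 192) = (-255 + (-151 - 218))*531 = (-255 - 369)*531 = -624*531 = -331344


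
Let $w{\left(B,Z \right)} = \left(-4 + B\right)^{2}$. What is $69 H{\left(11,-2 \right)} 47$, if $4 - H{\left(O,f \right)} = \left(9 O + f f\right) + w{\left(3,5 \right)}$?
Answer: $-324300$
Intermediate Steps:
$H{\left(O,f \right)} = 3 - f^{2} - 9 O$ ($H{\left(O,f \right)} = 4 - \left(\left(9 O + f f\right) + \left(-4 + 3\right)^{2}\right) = 4 - \left(\left(9 O + f^{2}\right) + \left(-1\right)^{2}\right) = 4 - \left(\left(f^{2} + 9 O\right) + 1\right) = 4 - \left(1 + f^{2} + 9 O\right) = 3 - f^{2} - 9 O$)
$69 H{\left(11,-2 \right)} 47 = 69 \left(3 - \left(-2\right)^{2} - 99\right) 47 = 69 \left(3 - 4 - 99\right) 47 = 69 \left(-100\right) 47 = \left(-6900\right) 47 = -324300$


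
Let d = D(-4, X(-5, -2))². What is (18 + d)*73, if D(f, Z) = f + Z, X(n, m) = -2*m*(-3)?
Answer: 20002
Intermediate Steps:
X(n, m) = 6*m
D(f, Z) = Z + f
d = 256 (d = (6*(-2) - 4)² = (-12 - 4)² = (-16)² = 256)
(18 + d)*73 = (18 + 256)*73 = 274*73 = 20002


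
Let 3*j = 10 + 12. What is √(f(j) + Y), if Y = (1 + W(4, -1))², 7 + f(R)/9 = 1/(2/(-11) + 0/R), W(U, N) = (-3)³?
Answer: 7*√46/2 ≈ 23.738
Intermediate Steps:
W(U, N) = -27
j = 22/3 (j = (10 + 12)/3 = (⅓)*22 = 22/3 ≈ 7.3333)
f(R) = -225/2 (f(R) = -63 + 9/(2/(-11) + 0/R) = -63 + 9/(2*(-1/11) + 0) = -63 + 9/(-2/11 + 0) = -63 + 9/(-2/11) = -63 + 9*(-11/2) = -63 - 99/2 = -225/2)
Y = 676 (Y = (1 - 27)² = (-26)² = 676)
√(f(j) + Y) = √(-225/2 + 676) = √(1127/2) = 7*√46/2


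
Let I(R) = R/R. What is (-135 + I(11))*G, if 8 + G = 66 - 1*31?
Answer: -3618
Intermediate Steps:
G = 27 (G = -8 + (66 - 1*31) = -8 + (66 - 31) = -8 + 35 = 27)
I(R) = 1
(-135 + I(11))*G = (-135 + 1)*27 = -134*27 = -3618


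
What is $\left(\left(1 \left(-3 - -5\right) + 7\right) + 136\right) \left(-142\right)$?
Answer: $-20590$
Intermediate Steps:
$\left(\left(1 \left(-3 - -5\right) + 7\right) + 136\right) \left(-142\right) = \left(\left(1 \left(-3 + 5\right) + 7\right) + 136\right) \left(-142\right) = \left(\left(1 \cdot 2 + 7\right) + 136\right) \left(-142\right) = \left(\left(2 + 7\right) + 136\right) \left(-142\right) = \left(9 + 136\right) \left(-142\right) = 145 \left(-142\right) = -20590$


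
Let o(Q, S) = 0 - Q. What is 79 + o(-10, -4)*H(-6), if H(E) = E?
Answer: 19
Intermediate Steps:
o(Q, S) = -Q
79 + o(-10, -4)*H(-6) = 79 - 1*(-10)*(-6) = 79 + 10*(-6) = 79 - 60 = 19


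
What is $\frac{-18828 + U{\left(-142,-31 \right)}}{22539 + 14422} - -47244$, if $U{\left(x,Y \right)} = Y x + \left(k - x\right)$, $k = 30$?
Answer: $\frac{1746171230}{36961} \approx 47244.0$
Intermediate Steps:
$U{\left(x,Y \right)} = 30 - x + Y x$ ($U{\left(x,Y \right)} = Y x - \left(-30 + x\right) = 30 - x + Y x$)
$\frac{-18828 + U{\left(-142,-31 \right)}}{22539 + 14422} - -47244 = \frac{-18828 - -4574}{22539 + 14422} - -47244 = \frac{-18828 + \left(30 + 142 + 4402\right)}{36961} + 47244 = \left(-18828 + 4574\right) \frac{1}{36961} + 47244 = \left(-14254\right) \frac{1}{36961} + 47244 = - \frac{14254}{36961} + 47244 = \frac{1746171230}{36961}$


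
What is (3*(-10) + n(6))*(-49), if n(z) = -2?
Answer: 1568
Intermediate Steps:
(3*(-10) + n(6))*(-49) = (3*(-10) - 2)*(-49) = (-30 - 2)*(-49) = -32*(-49) = 1568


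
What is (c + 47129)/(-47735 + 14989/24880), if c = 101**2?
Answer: -1426370400/1187631811 ≈ -1.2010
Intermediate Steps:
c = 10201
(c + 47129)/(-47735 + 14989/24880) = (10201 + 47129)/(-47735 + 14989/24880) = 57330/(-47735 + 14989*(1/24880)) = 57330/(-47735 + 14989/24880) = 57330/(-1187631811/24880) = 57330*(-24880/1187631811) = -1426370400/1187631811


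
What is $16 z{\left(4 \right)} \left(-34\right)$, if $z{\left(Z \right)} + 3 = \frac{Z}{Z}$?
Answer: $1088$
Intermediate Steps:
$z{\left(Z \right)} = -2$ ($z{\left(Z \right)} = -3 + \frac{Z}{Z} = -3 + 1 = -2$)
$16 z{\left(4 \right)} \left(-34\right) = 16 \left(-2\right) \left(-34\right) = \left(-32\right) \left(-34\right) = 1088$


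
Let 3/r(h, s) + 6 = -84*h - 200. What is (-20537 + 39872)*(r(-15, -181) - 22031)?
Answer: -448971673785/1054 ≈ -4.2597e+8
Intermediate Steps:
r(h, s) = 3/(-206 - 84*h) (r(h, s) = 3/(-6 + (-84*h - 200)) = 3/(-6 + (-200 - 84*h)) = 3/(-206 - 84*h))
(-20537 + 39872)*(r(-15, -181) - 22031) = (-20537 + 39872)*(-3/(206 + 84*(-15)) - 22031) = 19335*(-3/(206 - 1260) - 22031) = 19335*(-3/(-1054) - 22031) = 19335*(-3*(-1/1054) - 22031) = 19335*(3/1054 - 22031) = 19335*(-23220671/1054) = -448971673785/1054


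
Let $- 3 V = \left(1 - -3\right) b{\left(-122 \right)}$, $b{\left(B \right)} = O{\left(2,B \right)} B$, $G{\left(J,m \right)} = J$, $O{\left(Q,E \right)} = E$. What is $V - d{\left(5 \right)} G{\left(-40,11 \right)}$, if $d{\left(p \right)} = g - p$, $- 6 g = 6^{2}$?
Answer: $- \frac{60856}{3} \approx -20285.0$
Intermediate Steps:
$g = -6$ ($g = - \frac{6^{2}}{6} = \left(- \frac{1}{6}\right) 36 = -6$)
$b{\left(B \right)} = B^{2}$ ($b{\left(B \right)} = B B = B^{2}$)
$d{\left(p \right)} = -6 - p$
$V = - \frac{59536}{3}$ ($V = - \frac{\left(1 - -3\right) \left(-122\right)^{2}}{3} = - \frac{\left(1 + 3\right) 14884}{3} = - \frac{4 \cdot 14884}{3} = \left(- \frac{1}{3}\right) 59536 = - \frac{59536}{3} \approx -19845.0$)
$V - d{\left(5 \right)} G{\left(-40,11 \right)} = - \frac{59536}{3} - \left(-6 - 5\right) \left(-40\right) = - \frac{59536}{3} - \left(-11\right) \left(-40\right) = - \frac{59536}{3} - 440 = - \frac{60856}{3}$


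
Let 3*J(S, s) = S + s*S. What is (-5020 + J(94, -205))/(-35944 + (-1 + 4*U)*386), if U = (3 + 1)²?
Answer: 5706/5813 ≈ 0.98159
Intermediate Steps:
J(S, s) = S/3 + S*s/3 (J(S, s) = (S + s*S)/3 = (S + S*s)/3 = S/3 + S*s/3)
U = 16 (U = 4² = 16)
(-5020 + J(94, -205))/(-35944 + (-1 + 4*U)*386) = (-5020 + (⅓)*94*(1 - 205))/(-35944 + (-1 + 4*16)*386) = (-5020 + (⅓)*94*(-204))/(-35944 + (-1 + 64)*386) = (-5020 - 6392)/(-35944 + 63*386) = -11412/(-35944 + 24318) = -11412/(-11626) = -11412*(-1/11626) = 5706/5813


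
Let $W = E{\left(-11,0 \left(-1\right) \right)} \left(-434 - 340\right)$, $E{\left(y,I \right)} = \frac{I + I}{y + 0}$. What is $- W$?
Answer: $0$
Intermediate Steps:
$E{\left(y,I \right)} = \frac{2 I}{y}$
$W = 0$ ($W = \frac{2 \cdot 0 \left(-1\right)}{-11} \left(-434 - 340\right) = 2 \cdot 0 \left(- \frac{1}{11}\right) \left(-774\right) = 0 \left(-774\right) = 0$)
$- W = \left(-1\right) 0 = 0$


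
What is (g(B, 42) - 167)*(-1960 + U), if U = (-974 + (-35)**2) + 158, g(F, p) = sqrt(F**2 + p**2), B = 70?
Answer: 259017 - 21714*sqrt(34) ≈ 1.3240e+5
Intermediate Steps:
U = 409 (U = (-974 + 1225) + 158 = 251 + 158 = 409)
(g(B, 42) - 167)*(-1960 + U) = (sqrt(70**2 + 42**2) - 167)*(-1960 + 409) = (sqrt(4900 + 1764) - 167)*(-1551) = (sqrt(6664) - 167)*(-1551) = (14*sqrt(34) - 167)*(-1551) = (-167 + 14*sqrt(34))*(-1551) = 259017 - 21714*sqrt(34)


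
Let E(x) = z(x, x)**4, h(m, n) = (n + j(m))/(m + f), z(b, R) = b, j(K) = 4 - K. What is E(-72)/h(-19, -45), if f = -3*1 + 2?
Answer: 268738560/11 ≈ 2.4431e+7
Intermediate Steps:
f = -1 (f = -3 + 2 = -1)
h(m, n) = (4 + n - m)/(-1 + m) (h(m, n) = (n + (4 - m))/(m - 1) = (4 + n - m)/(-1 + m))
E(x) = x**4
E(-72)/h(-19, -45) = (-72)**4/(((4 - 45 - 1*(-19))/(-1 - 19))) = 26873856/(((4 - 45 + 19)/(-20))) = 26873856/((-1/20*(-22))) = 26873856/(11/10) = 26873856*(10/11) = 268738560/11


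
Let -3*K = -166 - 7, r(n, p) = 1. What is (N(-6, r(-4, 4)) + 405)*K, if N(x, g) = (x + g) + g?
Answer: 69373/3 ≈ 23124.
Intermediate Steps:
N(x, g) = x + 2*g (N(x, g) = (g + x) + g = x + 2*g)
K = 173/3 (K = -(-166 - 7)/3 = -⅓*(-173) = 173/3 ≈ 57.667)
(N(-6, r(-4, 4)) + 405)*K = ((-6 + 2*1) + 405)*(173/3) = ((-6 + 2) + 405)*(173/3) = (-4 + 405)*(173/3) = 401*(173/3) = 69373/3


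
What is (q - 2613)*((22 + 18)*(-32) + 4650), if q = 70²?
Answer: 7707190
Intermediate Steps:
q = 4900
(q - 2613)*((22 + 18)*(-32) + 4650) = (4900 - 2613)*((22 + 18)*(-32) + 4650) = 2287*(40*(-32) + 4650) = 2287*(-1280 + 4650) = 2287*3370 = 7707190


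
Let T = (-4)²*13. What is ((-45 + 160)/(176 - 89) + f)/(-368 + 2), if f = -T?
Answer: 17981/31842 ≈ 0.56469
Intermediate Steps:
T = 208 (T = 16*13 = 208)
f = -208 (f = -1*208 = -208)
((-45 + 160)/(176 - 89) + f)/(-368 + 2) = ((-45 + 160)/(176 - 89) - 208)/(-368 + 2) = (115/87 - 208)/(-366) = (115*(1/87) - 208)*(-1/366) = (115/87 - 208)*(-1/366) = -17981/87*(-1/366) = 17981/31842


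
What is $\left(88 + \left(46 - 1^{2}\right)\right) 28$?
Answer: $3724$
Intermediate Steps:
$\left(88 + \left(46 - 1^{2}\right)\right) 28 = \left(88 + \left(46 - 1\right)\right) 28 = \left(88 + 45\right) 28 = 133 \cdot 28 = 3724$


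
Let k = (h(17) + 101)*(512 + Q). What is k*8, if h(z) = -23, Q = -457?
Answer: 34320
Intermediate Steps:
k = 4290 (k = (-23 + 101)*(512 - 457) = 78*55 = 4290)
k*8 = 4290*8 = 34320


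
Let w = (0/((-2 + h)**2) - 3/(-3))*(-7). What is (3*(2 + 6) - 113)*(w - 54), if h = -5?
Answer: 5429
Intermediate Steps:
w = -7 (w = (0/((-2 - 5)**2) - 3/(-3))*(-7) = (0/((-7)**2) - 3*(-1/3))*(-7) = (0/49 + 1)*(-7) = (0*(1/49) + 1)*(-7) = (0 + 1)*(-7) = 1*(-7) = -7)
(3*(2 + 6) - 113)*(w - 54) = (3*(2 + 6) - 113)*(-7 - 54) = (3*8 - 113)*(-61) = (24 - 113)*(-61) = -89*(-61) = 5429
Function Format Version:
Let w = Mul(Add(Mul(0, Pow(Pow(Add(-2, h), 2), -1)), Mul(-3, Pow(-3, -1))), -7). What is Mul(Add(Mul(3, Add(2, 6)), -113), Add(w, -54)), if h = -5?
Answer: 5429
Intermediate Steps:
w = -7 (w = Mul(Add(Mul(0, Pow(Pow(Add(-2, -5), 2), -1)), Mul(-3, Pow(-3, -1))), -7) = Mul(Add(Mul(0, Pow(Pow(-7, 2), -1)), Mul(-3, Rational(-1, 3))), -7) = Mul(Add(Mul(0, Pow(49, -1)), 1), -7) = Mul(Add(Mul(0, Rational(1, 49)), 1), -7) = Mul(Add(0, 1), -7) = Mul(1, -7) = -7)
Mul(Add(Mul(3, Add(2, 6)), -113), Add(w, -54)) = Mul(Add(Mul(3, Add(2, 6)), -113), Add(-7, -54)) = Mul(Add(Mul(3, 8), -113), -61) = Mul(Add(24, -113), -61) = Mul(-89, -61) = 5429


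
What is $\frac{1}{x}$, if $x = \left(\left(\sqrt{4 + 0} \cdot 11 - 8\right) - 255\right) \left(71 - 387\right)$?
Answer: $\frac{1}{76156} \approx 1.3131 \cdot 10^{-5}$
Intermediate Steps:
$x = 76156$ ($x = \left(\left(\sqrt{4} \cdot 11 - 8\right) - 255\right) \left(-316\right) = \left(\left(2 \cdot 11 - 8\right) - 255\right) \left(-316\right) = \left(\left(22 - 8\right) - 255\right) \left(-316\right) = \left(14 - 255\right) \left(-316\right) = \left(-241\right) \left(-316\right) = 76156$)
$\frac{1}{x} = \frac{1}{76156}$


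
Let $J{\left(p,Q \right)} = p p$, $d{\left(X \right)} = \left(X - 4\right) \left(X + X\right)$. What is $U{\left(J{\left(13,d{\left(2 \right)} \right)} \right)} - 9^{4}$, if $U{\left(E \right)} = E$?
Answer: $-6392$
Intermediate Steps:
$d{\left(X \right)} = 2 X \left(-4 + X\right)$ ($d{\left(X \right)} = \left(-4 + X\right) 2 X = 2 X \left(-4 + X\right)$)
$J{\left(p,Q \right)} = p^{2}$
$U{\left(J{\left(13,d{\left(2 \right)} \right)} \right)} - 9^{4} = 13^{2} - 9^{4} = 169 - 6561 = -6392$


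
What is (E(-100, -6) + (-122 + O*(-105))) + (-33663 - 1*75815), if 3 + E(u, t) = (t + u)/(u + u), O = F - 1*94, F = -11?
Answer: -9857747/100 ≈ -98578.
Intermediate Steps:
O = -105 (O = -11 - 1*94 = -11 - 94 = -105)
E(u, t) = -3 + (t + u)/(2*u) (E(u, t) = -3 + (t + u)/(u + u) = -3 + (t + u)/((2*u)) = -3 + (t + u)*(1/(2*u)) = -3 + (t + u)/(2*u))
(E(-100, -6) + (-122 + O*(-105))) + (-33663 - 1*75815) = ((½)*(-6 - 5*(-100))/(-100) + (-122 - 105*(-105))) + (-33663 - 1*75815) = ((½)*(-1/100)*(-6 + 500) + (-122 + 11025)) + (-33663 - 75815) = ((½)*(-1/100)*494 + 10903) - 109478 = (-247/100 + 10903) - 109478 = 1090053/100 - 109478 = -9857747/100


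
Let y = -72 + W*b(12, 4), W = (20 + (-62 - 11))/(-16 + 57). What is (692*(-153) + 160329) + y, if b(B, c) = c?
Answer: 2229409/41 ≈ 54376.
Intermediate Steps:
W = -53/41 (W = (20 - 73)/41 = -53*1/41 = -53/41 ≈ -1.2927)
y = -3164/41 (y = -72 - 53/41*4 = -72 - 212/41 = -3164/41 ≈ -77.171)
(692*(-153) + 160329) + y = (692*(-153) + 160329) - 3164/41 = (-105876 + 160329) - 3164/41 = 54453 - 3164/41 = 2229409/41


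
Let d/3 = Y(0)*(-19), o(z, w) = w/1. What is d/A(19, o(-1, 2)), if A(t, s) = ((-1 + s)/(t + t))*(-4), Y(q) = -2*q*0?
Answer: 0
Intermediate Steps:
o(z, w) = w (o(z, w) = w*1 = w)
Y(q) = 0
A(t, s) = -2*(-1 + s)/t (A(t, s) = ((-1 + s)/((2*t)))*(-4) = ((-1 + s)*(1/(2*t)))*(-4) = ((-1 + s)/(2*t))*(-4) = -2*(-1 + s)/t)
d = 0 (d = 3*(0*(-19)) = 3*0 = 0)
d/A(19, o(-1, 2)) = 0/((2*(1 - 1*2)/19)) = 0/((2*(1/19)*(1 - 2))) = 0/((2*(1/19)*(-1))) = 0/(-2/19) = 0*(-19/2) = 0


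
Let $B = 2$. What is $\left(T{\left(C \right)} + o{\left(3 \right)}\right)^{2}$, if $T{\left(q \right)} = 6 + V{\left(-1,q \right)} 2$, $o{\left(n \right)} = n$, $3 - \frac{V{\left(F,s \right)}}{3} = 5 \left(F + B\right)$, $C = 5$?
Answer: $9$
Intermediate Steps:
$V{\left(F,s \right)} = -21 - 15 F$ ($V{\left(F,s \right)} = 9 - 3 \cdot 5 \left(F + 2\right) = 9 - 3 \cdot 5 \left(2 + F\right) = 9 - 3 \left(10 + 5 F\right) = 9 - \left(30 + 15 F\right) = -21 - 15 F$)
$T{\left(q \right)} = -6$ ($T{\left(q \right)} = 6 + \left(-21 - -15\right) 2 = 6 + \left(-21 + 15\right) 2 = 6 - 12 = -6$)
$\left(T{\left(C \right)} + o{\left(3 \right)}\right)^{2} = \left(-6 + 3\right)^{2} = \left(-3\right)^{2} = 9$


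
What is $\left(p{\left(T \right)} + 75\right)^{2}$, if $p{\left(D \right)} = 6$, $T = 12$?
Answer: $6561$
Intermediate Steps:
$\left(p{\left(T \right)} + 75\right)^{2} = \left(6 + 75\right)^{2} = 81^{2} = 6561$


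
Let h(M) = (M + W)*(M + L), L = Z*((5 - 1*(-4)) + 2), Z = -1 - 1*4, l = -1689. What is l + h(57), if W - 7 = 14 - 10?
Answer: -1553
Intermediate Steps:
Z = -5 (Z = -1 - 4 = -5)
W = 11 (W = 7 + (14 - 10) = 7 + 4 = 11)
L = -55 (L = -5*((5 - 1*(-4)) + 2) = -5*((5 + 4) + 2) = -5*(9 + 2) = -5*11 = -55)
h(M) = (-55 + M)*(11 + M) (h(M) = (M + 11)*(M - 55) = (11 + M)*(-55 + M) = (-55 + M)*(11 + M))
l + h(57) = -1689 + (-605 + 57² - 44*57) = -1689 + (-605 + 3249 - 2508) = -1689 + 136 = -1553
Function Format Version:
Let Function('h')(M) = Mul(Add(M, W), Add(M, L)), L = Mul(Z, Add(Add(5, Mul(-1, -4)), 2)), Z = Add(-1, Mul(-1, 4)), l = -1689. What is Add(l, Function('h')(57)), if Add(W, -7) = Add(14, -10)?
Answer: -1553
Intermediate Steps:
Z = -5 (Z = Add(-1, -4) = -5)
W = 11 (W = Add(7, Add(14, -10)) = Add(7, 4) = 11)
L = -55 (L = Mul(-5, Add(Add(5, Mul(-1, -4)), 2)) = Mul(-5, Add(Add(5, 4), 2)) = Mul(-5, Add(9, 2)) = Mul(-5, 11) = -55)
Function('h')(M) = Mul(Add(-55, M), Add(11, M)) (Function('h')(M) = Mul(Add(M, 11), Add(M, -55)) = Mul(Add(11, M), Add(-55, M)) = Mul(Add(-55, M), Add(11, M)))
Add(l, Function('h')(57)) = Add(-1689, Add(-605, Pow(57, 2), Mul(-44, 57))) = Add(-1689, Add(-605, 3249, -2508)) = Add(-1689, 136) = -1553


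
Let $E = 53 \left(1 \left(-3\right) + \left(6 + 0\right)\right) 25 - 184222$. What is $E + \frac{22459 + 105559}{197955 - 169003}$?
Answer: $- \frac{237199233}{1316} \approx -1.8024 \cdot 10^{5}$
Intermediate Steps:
$E = -180247$ ($E = 53 \left(-3 + 6\right) 25 - 184222 = 53 \cdot 3 \cdot 25 - 184222 = 159 \cdot 25 - 184222 = 3975 - 184222 = -180247$)
$E + \frac{22459 + 105559}{197955 - 169003} = -180247 + \frac{22459 + 105559}{197955 - 169003} = -180247 + \frac{128018}{28952} = -180247 + 128018 \cdot \frac{1}{28952} = -180247 + \frac{5819}{1316} = - \frac{237199233}{1316}$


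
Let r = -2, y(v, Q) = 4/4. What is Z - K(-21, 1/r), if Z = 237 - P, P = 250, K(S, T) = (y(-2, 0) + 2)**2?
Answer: -22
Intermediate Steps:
y(v, Q) = 1 (y(v, Q) = 4*(1/4) = 1)
K(S, T) = 9 (K(S, T) = (1 + 2)**2 = 3**2 = 9)
Z = -13 (Z = 237 - 1*250 = 237 - 250 = -13)
Z - K(-21, 1/r) = -13 - 1*9 = -13 - 9 = -22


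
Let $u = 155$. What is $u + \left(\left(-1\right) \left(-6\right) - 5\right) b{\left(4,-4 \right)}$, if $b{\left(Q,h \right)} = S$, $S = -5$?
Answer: $150$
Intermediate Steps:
$b{\left(Q,h \right)} = -5$
$u + \left(\left(-1\right) \left(-6\right) - 5\right) b{\left(4,-4 \right)} = 155 + \left(\left(-1\right) \left(-6\right) - 5\right) \left(-5\right) = 155 + \left(6 - 5\right) \left(-5\right) = 155 + 1 \left(-5\right) = 155 - 5 = 150$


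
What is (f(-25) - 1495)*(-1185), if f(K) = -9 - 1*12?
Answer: 1796460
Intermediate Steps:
f(K) = -21 (f(K) = -9 - 12 = -21)
(f(-25) - 1495)*(-1185) = (-21 - 1495)*(-1185) = -1516*(-1185) = 1796460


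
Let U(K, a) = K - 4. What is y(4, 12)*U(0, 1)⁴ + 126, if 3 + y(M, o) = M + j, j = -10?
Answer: -2178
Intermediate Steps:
U(K, a) = -4 + K
y(M, o) = -13 + M (y(M, o) = -3 + (M - 10) = -3 + (-10 + M) = -13 + M)
y(4, 12)*U(0, 1)⁴ + 126 = (-13 + 4)*(-4 + 0)⁴ + 126 = -9*(-4)⁴ + 126 = -9*256 + 126 = -2304 + 126 = -2178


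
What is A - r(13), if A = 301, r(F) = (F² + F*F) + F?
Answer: -50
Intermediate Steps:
r(F) = F + 2*F² (r(F) = (F² + F²) + F = 2*F² + F = F + 2*F²)
A - r(13) = 301 - 13*(1 + 2*13) = 301 - 13*(1 + 26) = 301 - 13*27 = 301 - 1*351 = 301 - 351 = -50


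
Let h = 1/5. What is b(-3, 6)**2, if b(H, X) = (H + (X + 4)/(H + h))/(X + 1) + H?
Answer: 37249/2401 ≈ 15.514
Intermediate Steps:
h = 1/5 ≈ 0.20000
b(H, X) = H + (H + (4 + X)/(1/5 + H))/(1 + X) (b(H, X) = (H + (X + 4)/(H + 1/5))/(X + 1) + H = (H + (4 + X)/(1/5 + H))/(1 + X) + H = H + (H + (4 + X)/(1/5 + H))/(1 + X))
b(-3, 6)**2 = ((20 + 2*(-3) + 5*6 + 10*(-3)**2 - 3*6 + 5*6*(-3)**2)/(1 + 6 + 5*(-3) + 5*(-3)*6))**2 = ((20 - 6 + 30 + 10*9 - 18 + 5*6*9)/(1 + 6 - 15 - 90))**2 = ((20 - 6 + 30 + 90 - 18 + 270)/(-98))**2 = (-1/98*386)**2 = (-193/49)**2 = 37249/2401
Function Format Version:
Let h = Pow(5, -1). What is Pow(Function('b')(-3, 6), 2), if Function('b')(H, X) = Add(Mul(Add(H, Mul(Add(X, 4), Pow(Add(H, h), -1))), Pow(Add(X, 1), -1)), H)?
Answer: Rational(37249, 2401) ≈ 15.514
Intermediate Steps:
h = Rational(1, 5) ≈ 0.20000
Function('b')(H, X) = Add(H, Mul(Pow(Add(1, X), -1), Add(H, Mul(Pow(Add(Rational(1, 5), H), -1), Add(4, X))))) (Function('b')(H, X) = Add(Mul(Add(H, Mul(Add(X, 4), Pow(Add(H, Rational(1, 5)), -1))), Pow(Add(X, 1), -1)), H) = Add(Mul(Add(H, Mul(Add(4, X), Pow(Add(Rational(1, 5), H), -1))), Pow(Add(1, X), -1)), H) = Add(Mul(Add(H, Mul(Pow(Add(Rational(1, 5), H), -1), Add(4, X))), Pow(Add(1, X), -1)), H) = Add(Mul(Pow(Add(1, X), -1), Add(H, Mul(Pow(Add(Rational(1, 5), H), -1), Add(4, X)))), H) = Add(H, Mul(Pow(Add(1, X), -1), Add(H, Mul(Pow(Add(Rational(1, 5), H), -1), Add(4, X))))))
Pow(Function('b')(-3, 6), 2) = Pow(Mul(Pow(Add(1, 6, Mul(5, -3), Mul(5, -3, 6)), -1), Add(20, Mul(2, -3), Mul(5, 6), Mul(10, Pow(-3, 2)), Mul(-3, 6), Mul(5, 6, Pow(-3, 2)))), 2) = Pow(Mul(Pow(Add(1, 6, -15, -90), -1), Add(20, -6, 30, Mul(10, 9), -18, Mul(5, 6, 9))), 2) = Pow(Mul(Pow(-98, -1), Add(20, -6, 30, 90, -18, 270)), 2) = Pow(Mul(Rational(-1, 98), 386), 2) = Pow(Rational(-193, 49), 2) = Rational(37249, 2401)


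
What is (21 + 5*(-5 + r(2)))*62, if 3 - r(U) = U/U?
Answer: 372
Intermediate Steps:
r(U) = 2 (r(U) = 3 - U/U = 3 - 1*1 = 3 - 1 = 2)
(21 + 5*(-5 + r(2)))*62 = (21 + 5*(-5 + 2))*62 = (21 + 5*(-3))*62 = (21 - 15)*62 = 6*62 = 372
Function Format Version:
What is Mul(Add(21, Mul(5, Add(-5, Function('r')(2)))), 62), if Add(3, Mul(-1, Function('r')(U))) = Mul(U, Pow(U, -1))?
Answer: 372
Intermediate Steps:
Function('r')(U) = 2 (Function('r')(U) = Add(3, Mul(-1, Mul(U, Pow(U, -1)))) = Add(3, Mul(-1, 1)) = Add(3, -1) = 2)
Mul(Add(21, Mul(5, Add(-5, Function('r')(2)))), 62) = Mul(Add(21, Mul(5, Add(-5, 2))), 62) = Mul(Add(21, Mul(5, -3)), 62) = Mul(Add(21, -15), 62) = Mul(6, 62) = 372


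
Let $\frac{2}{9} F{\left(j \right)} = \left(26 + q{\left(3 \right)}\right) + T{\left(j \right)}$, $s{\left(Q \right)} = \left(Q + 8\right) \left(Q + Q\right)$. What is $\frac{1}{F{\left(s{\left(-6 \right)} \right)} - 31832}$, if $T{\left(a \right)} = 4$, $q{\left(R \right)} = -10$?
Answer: $- \frac{1}{31742} \approx -3.1504 \cdot 10^{-5}$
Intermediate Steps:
$s{\left(Q \right)} = 2 Q \left(8 + Q\right)$ ($s{\left(Q \right)} = \left(8 + Q\right) 2 Q = 2 Q \left(8 + Q\right)$)
$F{\left(j \right)} = 90$ ($F{\left(j \right)} = \frac{9 \left(\left(26 - 10\right) + 4\right)}{2} = \frac{9 \left(16 + 4\right)}{2} = \frac{9}{2} \cdot 20 = 90$)
$\frac{1}{F{\left(s{\left(-6 \right)} \right)} - 31832} = \frac{1}{90 - 31832} = \frac{1}{-31742} = - \frac{1}{31742}$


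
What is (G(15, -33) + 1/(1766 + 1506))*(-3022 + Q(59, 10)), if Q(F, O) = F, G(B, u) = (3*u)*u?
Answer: -31673358875/3272 ≈ -9.6801e+6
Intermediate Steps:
G(B, u) = 3*u²
(G(15, -33) + 1/(1766 + 1506))*(-3022 + Q(59, 10)) = (3*(-33)² + 1/(1766 + 1506))*(-3022 + 59) = (3*1089 + 1/3272)*(-2963) = (3267 + 1/3272)*(-2963) = (10689625/3272)*(-2963) = -31673358875/3272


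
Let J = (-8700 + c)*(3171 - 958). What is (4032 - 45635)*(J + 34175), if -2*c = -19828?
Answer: -113191653471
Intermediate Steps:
c = 9914 (c = -½*(-19828) = 9914)
J = 2686582 (J = (-8700 + 9914)*(3171 - 958) = 1214*2213 = 2686582)
(4032 - 45635)*(J + 34175) = (4032 - 45635)*(2686582 + 34175) = -41603*2720757 = -113191653471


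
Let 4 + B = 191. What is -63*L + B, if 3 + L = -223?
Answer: 14425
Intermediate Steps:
B = 187 (B = -4 + 191 = 187)
L = -226 (L = -3 - 223 = -226)
-63*L + B = -63*(-226) + 187 = 14238 + 187 = 14425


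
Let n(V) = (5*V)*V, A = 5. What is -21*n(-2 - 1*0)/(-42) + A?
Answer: 15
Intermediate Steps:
n(V) = 5*V²
-21*n(-2 - 1*0)/(-42) + A = -21*5*(-2 - 1*0)²/(-42) + 5 = -21*5*(-2 + 0)²*(-1)/42 + 5 = -21*5*(-2)²*(-1)/42 + 5 = -21*5*4*(-1)/42 + 5 = -420*(-1)/42 + 5 = -21*(-10/21) + 5 = 10 + 5 = 15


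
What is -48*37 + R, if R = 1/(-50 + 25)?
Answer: -44401/25 ≈ -1776.0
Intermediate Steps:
R = -1/25 (R = 1/(-25) = -1/25 ≈ -0.040000)
-48*37 + R = -48*37 - 1/25 = -1776 - 1/25 = -44401/25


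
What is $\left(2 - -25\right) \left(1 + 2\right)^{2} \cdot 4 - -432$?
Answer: $1404$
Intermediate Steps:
$\left(2 - -25\right) \left(1 + 2\right)^{2} \cdot 4 - -432 = \left(2 + 25\right) 3^{2} \cdot 4 + 432 = 27 \cdot 9 \cdot 4 + 432 = 243 \cdot 4 + 432 = 972 + 432 = 1404$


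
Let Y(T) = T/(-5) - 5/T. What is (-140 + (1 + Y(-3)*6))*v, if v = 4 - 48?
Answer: 27588/5 ≈ 5517.6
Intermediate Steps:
Y(T) = -5/T - T/5 (Y(T) = T*(-1/5) - 5/T = -T/5 - 5/T = -5/T - T/5)
v = -44
(-140 + (1 + Y(-3)*6))*v = (-140 + (1 + (-5/(-3) - 1/5*(-3))*6))*(-44) = (-140 + (1 + (-5*(-1/3) + 3/5)*6))*(-44) = (-140 + (1 + (5/3 + 3/5)*6))*(-44) = (-140 + (1 + (34/15)*6))*(-44) = (-140 + (1 + 68/5))*(-44) = (-140 + 73/5)*(-44) = -627/5*(-44) = 27588/5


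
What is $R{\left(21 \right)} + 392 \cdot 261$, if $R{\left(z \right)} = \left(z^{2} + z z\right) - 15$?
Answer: $103179$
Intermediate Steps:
$R{\left(z \right)} = -15 + 2 z^{2}$ ($R{\left(z \right)} = \left(z^{2} + z^{2}\right) - 15 = 2 z^{2} - 15 = -15 + 2 z^{2}$)
$R{\left(21 \right)} + 392 \cdot 261 = \left(-15 + 2 \cdot 21^{2}\right) + 392 \cdot 261 = \left(-15 + 2 \cdot 441\right) + 102312 = \left(-15 + 882\right) + 102312 = 867 + 102312 = 103179$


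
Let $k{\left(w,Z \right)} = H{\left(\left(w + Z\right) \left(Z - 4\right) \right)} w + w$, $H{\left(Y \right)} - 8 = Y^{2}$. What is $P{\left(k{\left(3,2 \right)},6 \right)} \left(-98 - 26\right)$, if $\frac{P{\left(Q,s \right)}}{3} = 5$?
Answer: $-1860$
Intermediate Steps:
$H{\left(Y \right)} = 8 + Y^{2}$
$k{\left(w,Z \right)} = w + w \left(8 + \left(-4 + Z\right)^{2} \left(Z + w\right)^{2}\right)$ ($k{\left(w,Z \right)} = \left(8 + \left(\left(w + Z\right) \left(Z - 4\right)\right)^{2}\right) w + w = \left(8 + \left(\left(Z + w\right) \left(-4 + Z\right)\right)^{2}\right) w + w = \left(8 + \left(\left(-4 + Z\right) \left(Z + w\right)\right)^{2}\right) w + w = \left(8 + \left(-4 + Z\right)^{2} \left(Z + w\right)^{2}\right) w + w = w \left(8 + \left(-4 + Z\right)^{2} \left(Z + w\right)^{2}\right) + w = w + w \left(8 + \left(-4 + Z\right)^{2} \left(Z + w\right)^{2}\right)$)
$P{\left(Q,s \right)} = 15$ ($P{\left(Q,s \right)} = 3 \cdot 5 = 15$)
$P{\left(k{\left(3,2 \right)},6 \right)} \left(-98 - 26\right) = 15 \left(-98 - 26\right) = 15 \left(-124\right) = -1860$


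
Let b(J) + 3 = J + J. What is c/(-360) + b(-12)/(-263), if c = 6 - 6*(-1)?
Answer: 547/7890 ≈ 0.069328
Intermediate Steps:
b(J) = -3 + 2*J (b(J) = -3 + (J + J) = -3 + 2*J)
c = 12 (c = 6 + 6 = 12)
c/(-360) + b(-12)/(-263) = 12/(-360) + (-3 + 2*(-12))/(-263) = 12*(-1/360) + (-3 - 24)*(-1/263) = -1/30 - 27*(-1/263) = -1/30 + 27/263 = 547/7890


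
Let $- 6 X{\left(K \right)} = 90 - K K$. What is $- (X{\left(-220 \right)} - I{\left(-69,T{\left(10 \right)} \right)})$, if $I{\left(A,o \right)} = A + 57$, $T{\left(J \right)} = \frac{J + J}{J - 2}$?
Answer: $- \frac{24191}{3} \approx -8063.7$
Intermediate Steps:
$X{\left(K \right)} = -15 + \frac{K^{2}}{6}$ ($X{\left(K \right)} = - \frac{90 - K K}{6} = - \frac{90 - K^{2}}{6} = -15 + \frac{K^{2}}{6}$)
$T{\left(J \right)} = \frac{2 J}{-2 + J}$
$I{\left(A,o \right)} = 57 + A$
$- (X{\left(-220 \right)} - I{\left(-69,T{\left(10 \right)} \right)}) = - (\left(-15 + \frac{\left(-220\right)^{2}}{6}\right) - \left(57 - 69\right)) = - (\left(-15 + \frac{1}{6} \cdot 48400\right) - -12) = - (\left(-15 + \frac{24200}{3}\right) + 12) = - (\frac{24155}{3} + 12) = \left(-1\right) \frac{24191}{3} = - \frac{24191}{3}$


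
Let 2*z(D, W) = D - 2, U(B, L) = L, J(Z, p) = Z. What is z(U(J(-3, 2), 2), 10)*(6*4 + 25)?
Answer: 0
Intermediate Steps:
z(D, W) = -1 + D/2 (z(D, W) = (D - 2)/2 = (-2 + D)/2 = -1 + D/2)
z(U(J(-3, 2), 2), 10)*(6*4 + 25) = (-1 + (1/2)*2)*(6*4 + 25) = (-1 + 1)*(24 + 25) = 0*49 = 0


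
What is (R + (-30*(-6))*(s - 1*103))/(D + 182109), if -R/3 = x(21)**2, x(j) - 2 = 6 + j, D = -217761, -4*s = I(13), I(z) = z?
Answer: 1804/2971 ≈ 0.60720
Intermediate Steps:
s = -13/4 (s = -1/4*13 = -13/4 ≈ -3.2500)
x(j) = 8 + j (x(j) = 2 + (6 + j) = 8 + j)
R = -2523 (R = -3*(8 + 21)**2 = -3*29**2 = -3*841 = -2523)
(R + (-30*(-6))*(s - 1*103))/(D + 182109) = (-2523 + (-30*(-6))*(-13/4 - 1*103))/(-217761 + 182109) = (-2523 + 180*(-13/4 - 103))/(-35652) = (-2523 + 180*(-425/4))*(-1/35652) = (-2523 - 19125)*(-1/35652) = -21648*(-1/35652) = 1804/2971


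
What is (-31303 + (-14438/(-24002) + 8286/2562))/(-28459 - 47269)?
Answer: 160390282487/388062607856 ≈ 0.41331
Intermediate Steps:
(-31303 + (-14438/(-24002) + 8286/2562))/(-28459 - 47269) = (-31303 + (-14438*(-1/24002) + 8286*(1/2562)))/(-75728) = (-31303 + (7219/12001 + 1381/427))*(-1/75728) = (-31303 + 19655894/5124427)*(-1/75728) = -160390282487/5124427*(-1/75728) = 160390282487/388062607856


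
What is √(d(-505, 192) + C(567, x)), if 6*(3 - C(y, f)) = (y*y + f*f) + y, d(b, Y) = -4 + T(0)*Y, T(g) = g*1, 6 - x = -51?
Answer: 7*I*√4426/2 ≈ 232.85*I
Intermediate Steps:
x = 57 (x = 6 - 1*(-51) = 6 + 51 = 57)
T(g) = g
d(b, Y) = -4 (d(b, Y) = -4 + 0*Y = -4 + 0 = -4)
C(y, f) = 3 - y/6 - f²/6 - y²/6 (C(y, f) = 3 - ((y*y + f*f) + y)/6 = 3 - ((y² + f²) + y)/6 = 3 - ((f² + y²) + y)/6 = 3 - (y + f² + y²)/6 = 3 + (-y/6 - f²/6 - y²/6) = 3 - y/6 - f²/6 - y²/6)
√(d(-505, 192) + C(567, x)) = √(-4 + (3 - ⅙*567 - ⅙*57² - ⅙*567²)) = √(-4 + (3 - 189/2 - ⅙*3249 - ⅙*321489)) = √(-4 + (3 - 189/2 - 1083/2 - 107163/2)) = √(-4 - 108429/2) = √(-108437/2) = 7*I*√4426/2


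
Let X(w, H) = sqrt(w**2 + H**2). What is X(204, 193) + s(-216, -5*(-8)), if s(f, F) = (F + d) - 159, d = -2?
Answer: -121 + sqrt(78865) ≈ 159.83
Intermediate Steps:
X(w, H) = sqrt(H**2 + w**2)
s(f, F) = -161 + F (s(f, F) = (F - 2) - 159 = (-2 + F) - 159 = -161 + F)
X(204, 193) + s(-216, -5*(-8)) = sqrt(193**2 + 204**2) + (-161 - 5*(-8)) = sqrt(37249 + 41616) + (-161 + 40) = sqrt(78865) - 121 = -121 + sqrt(78865)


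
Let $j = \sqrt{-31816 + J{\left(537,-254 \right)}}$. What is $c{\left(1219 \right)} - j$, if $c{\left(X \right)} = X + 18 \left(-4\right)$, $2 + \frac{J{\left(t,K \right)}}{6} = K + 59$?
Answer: $1147 - i \sqrt{32998} \approx 1147.0 - 181.65 i$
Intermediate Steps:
$J{\left(t,K \right)} = 342 + 6 K$ ($J{\left(t,K \right)} = -12 + 6 \left(K + 59\right) = -12 + 6 \left(59 + K\right) = -12 + \left(354 + 6 K\right) = 342 + 6 K$)
$c{\left(X \right)} = -72 + X$ ($c{\left(X \right)} = X - 72 = -72 + X$)
$j = i \sqrt{32998}$ ($j = \sqrt{-31816 + \left(342 + 6 \left(-254\right)\right)} = \sqrt{-31816 + \left(342 - 1524\right)} = \sqrt{-31816 - 1182} = \sqrt{-32998} = i \sqrt{32998} \approx 181.65 i$)
$c{\left(1219 \right)} - j = \left(-72 + 1219\right) - i \sqrt{32998} = 1147 - i \sqrt{32998}$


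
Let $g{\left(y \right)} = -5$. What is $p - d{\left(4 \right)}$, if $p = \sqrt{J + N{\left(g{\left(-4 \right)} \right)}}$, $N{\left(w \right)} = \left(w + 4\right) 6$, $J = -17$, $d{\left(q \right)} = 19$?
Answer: $-19 + i \sqrt{23} \approx -19.0 + 4.7958 i$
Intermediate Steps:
$N{\left(w \right)} = 24 + 6 w$ ($N{\left(w \right)} = \left(4 + w\right) 6 = 24 + 6 w$)
$p = i \sqrt{23}$ ($p = \sqrt{-17 + \left(24 + 6 \left(-5\right)\right)} = \sqrt{-17 + \left(24 - 30\right)} = \sqrt{-17 - 6} = \sqrt{-23} = i \sqrt{23} \approx 4.7958 i$)
$p - d{\left(4 \right)} = i \sqrt{23} - 19 = -19 + i \sqrt{23}$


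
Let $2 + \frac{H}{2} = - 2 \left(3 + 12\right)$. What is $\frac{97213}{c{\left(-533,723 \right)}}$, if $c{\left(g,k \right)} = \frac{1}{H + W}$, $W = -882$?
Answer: $-91963498$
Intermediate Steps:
$H = -64$ ($H = -4 + 2 \left(- 2 \left(3 + 12\right)\right) = -4 + 2 \left(\left(-2\right) 15\right) = -4 + 2 \left(-30\right) = -4 - 60 = -64$)
$c{\left(g,k \right)} = - \frac{1}{946}$ ($c{\left(g,k \right)} = \frac{1}{-64 - 882} = \frac{1}{-946} = - \frac{1}{946}$)
$\frac{97213}{c{\left(-533,723 \right)}} = \frac{97213}{- \frac{1}{946}} = 97213 \left(-946\right) = -91963498$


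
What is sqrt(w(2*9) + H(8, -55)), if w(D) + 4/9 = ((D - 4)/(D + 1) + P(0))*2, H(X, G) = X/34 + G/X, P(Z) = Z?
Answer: I*sqrt(84288142)/3876 ≈ 2.3686*I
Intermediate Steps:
H(X, G) = X/34 + G/X (H(X, G) = X*(1/34) + G/X = X/34 + G/X)
w(D) = -4/9 + 2*(-4 + D)/(1 + D) (w(D) = -4/9 + ((D - 4)/(D + 1) + 0)*2 = -4/9 + ((-4 + D)/(1 + D) + 0)*2 = -4/9 + ((-4 + D)/(1 + D))*2 = -4/9 + 2*(-4 + D)/(1 + D))
sqrt(w(2*9) + H(8, -55)) = sqrt(2*(-38 + 7*(2*9))/(9*(1 + 2*9)) + ((1/34)*8 - 55/8)) = sqrt(2*(-38 + 7*18)/(9*(1 + 18)) + (4/17 - 55*1/8)) = sqrt((2/9)*(-38 + 126)/19 + (4/17 - 55/8)) = sqrt((2/9)*(1/19)*88 - 903/136) = sqrt(176/171 - 903/136) = sqrt(-130477/23256) = I*sqrt(84288142)/3876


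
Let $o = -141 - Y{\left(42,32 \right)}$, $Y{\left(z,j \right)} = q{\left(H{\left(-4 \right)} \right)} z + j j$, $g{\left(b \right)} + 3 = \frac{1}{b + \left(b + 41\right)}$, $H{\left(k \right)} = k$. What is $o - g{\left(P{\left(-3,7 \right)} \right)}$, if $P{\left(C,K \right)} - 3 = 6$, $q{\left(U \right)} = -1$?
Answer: $- \frac{66081}{59} \approx -1120.0$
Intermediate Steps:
$P{\left(C,K \right)} = 9$ ($P{\left(C,K \right)} = 3 + 6 = 9$)
$g{\left(b \right)} = -3 + \frac{1}{41 + 2 b}$ ($g{\left(b \right)} = -3 + \frac{1}{b + \left(b + 41\right)} = -3 + \frac{1}{b + \left(41 + b\right)} = -3 + \frac{1}{41 + 2 b}$)
$Y{\left(z,j \right)} = j^{2} - z$ ($Y{\left(z,j \right)} = - z + j j = - z + j^{2} = j^{2} - z$)
$o = -1123$ ($o = -141 - \left(32^{2} - 42\right) = -141 - \left(1024 - 42\right) = -141 - 982 = -1123$)
$o - g{\left(P{\left(-3,7 \right)} \right)} = -1123 - \frac{2 \left(-61 - 27\right)}{41 + 2 \cdot 9} = -1123 - \frac{2 \left(-61 - 27\right)}{41 + 18} = -1123 - 2 \cdot \frac{1}{59} \left(-88\right) = -1123 - - \frac{176}{59} = -1123 + \frac{176}{59} = - \frac{66081}{59}$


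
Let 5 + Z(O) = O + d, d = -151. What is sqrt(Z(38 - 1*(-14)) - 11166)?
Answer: 7*I*sqrt(230) ≈ 106.16*I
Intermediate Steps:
Z(O) = -156 + O (Z(O) = -5 + (O - 151) = -5 + (-151 + O) = -156 + O)
sqrt(Z(38 - 1*(-14)) - 11166) = sqrt((-156 + (38 - 1*(-14))) - 11166) = sqrt((-156 + (38 + 14)) - 11166) = sqrt((-156 + 52) - 11166) = sqrt(-104 - 11166) = sqrt(-11270) = 7*I*sqrt(230)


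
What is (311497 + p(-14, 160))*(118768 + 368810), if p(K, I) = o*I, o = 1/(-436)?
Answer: 16554800681874/109 ≈ 1.5188e+11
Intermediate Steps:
o = -1/436 ≈ -0.0022936
p(K, I) = -I/436
(311497 + p(-14, 160))*(118768 + 368810) = (311497 - 1/436*160)*(118768 + 368810) = (311497 - 40/109)*487578 = (33953133/109)*487578 = 16554800681874/109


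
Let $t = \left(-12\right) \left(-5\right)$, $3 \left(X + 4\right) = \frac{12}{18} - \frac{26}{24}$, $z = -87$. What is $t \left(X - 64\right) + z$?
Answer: $- \frac{12526}{3} \approx -4175.3$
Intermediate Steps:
$X = - \frac{149}{36}$ ($X = -4 + \frac{\frac{12}{18} - \frac{26}{24}}{3} = -4 + \frac{12 \cdot \frac{1}{18} - \frac{13}{12}}{3} = -4 + \frac{\frac{2}{3} - \frac{13}{12}}{3} = -4 + \frac{1}{3} \left(- \frac{5}{12}\right) = -4 - \frac{5}{36} = - \frac{149}{36} \approx -4.1389$)
$t = 60$
$t \left(X - 64\right) + z = 60 \left(- \frac{149}{36} - 64\right) - 87 = 60 \left(- \frac{2453}{36}\right) - 87 = - \frac{12265}{3} - 87 = - \frac{12526}{3}$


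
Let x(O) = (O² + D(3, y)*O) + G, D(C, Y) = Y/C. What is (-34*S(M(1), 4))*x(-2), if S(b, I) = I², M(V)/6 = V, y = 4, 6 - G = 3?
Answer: -7072/3 ≈ -2357.3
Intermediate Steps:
G = 3 (G = 6 - 1*3 = 6 - 3 = 3)
x(O) = 3 + O² + 4*O/3 (x(O) = (O² + (4/3)*O) + 3 = (O² + (4*(⅓))*O) + 3 = (O² + 4*O/3) + 3 = 3 + O² + 4*O/3)
M(V) = 6*V
(-34*S(M(1), 4))*x(-2) = (-34*4²)*(3 + (-2)² + (4/3)*(-2)) = (-34*16)*(3 + 4 - 8/3) = -544*13/3 = -7072/3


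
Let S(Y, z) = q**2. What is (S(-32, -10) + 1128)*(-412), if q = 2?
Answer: -466384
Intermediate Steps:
S(Y, z) = 4 (S(Y, z) = 2**2 = 4)
(S(-32, -10) + 1128)*(-412) = (4 + 1128)*(-412) = 1132*(-412) = -466384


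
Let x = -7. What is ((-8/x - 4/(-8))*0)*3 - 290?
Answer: -290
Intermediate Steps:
((-8/x - 4/(-8))*0)*3 - 290 = ((-8/(-7) - 4/(-8))*0)*3 - 290 = ((-8*(-⅐) - 4*(-⅛))*0)*3 - 290 = ((8/7 + ½)*0)*3 - 290 = ((23/14)*0)*3 - 290 = 0*3 - 290 = 0 - 290 = -290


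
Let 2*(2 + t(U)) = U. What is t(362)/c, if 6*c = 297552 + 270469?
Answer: 1074/568021 ≈ 0.0018908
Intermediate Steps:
t(U) = -2 + U/2
c = 568021/6 (c = (297552 + 270469)/6 = (⅙)*568021 = 568021/6 ≈ 94670.)
t(362)/c = (-2 + (½)*362)/(568021/6) = (-2 + 181)*(6/568021) = 179*(6/568021) = 1074/568021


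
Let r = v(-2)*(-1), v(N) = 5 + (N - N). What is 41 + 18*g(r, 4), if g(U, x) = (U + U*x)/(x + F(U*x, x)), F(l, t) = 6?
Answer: -4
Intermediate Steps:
v(N) = 5 (v(N) = 5 + 0 = 5)
r = -5 (r = 5*(-1) = -5)
g(U, x) = (U + U*x)/(6 + x) (g(U, x) = (U + U*x)/(x + 6) = (U + U*x)/(6 + x))
41 + 18*g(r, 4) = 41 + 18*(-5*(1 + 4)/(6 + 4)) = 41 + 18*(-5*5/10) = 41 + 18*(-5*⅒*5) = 41 + 18*(-5/2) = 41 - 45 = -4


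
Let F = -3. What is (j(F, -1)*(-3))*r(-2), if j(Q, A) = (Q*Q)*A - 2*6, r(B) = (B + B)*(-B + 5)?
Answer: -1764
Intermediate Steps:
r(B) = 2*B*(5 - B) (r(B) = (2*B)*(5 - B) = 2*B*(5 - B))
j(Q, A) = -12 + A*Q² (j(Q, A) = Q²*A - 12 = A*Q² - 12 = -12 + A*Q²)
(j(F, -1)*(-3))*r(-2) = ((-12 - 1*(-3)²)*(-3))*(2*(-2)*(5 - 1*(-2))) = ((-12 - 1*9)*(-3))*(2*(-2)*(5 + 2)) = ((-12 - 9)*(-3))*(2*(-2)*7) = -21*(-3)*(-28) = 63*(-28) = -1764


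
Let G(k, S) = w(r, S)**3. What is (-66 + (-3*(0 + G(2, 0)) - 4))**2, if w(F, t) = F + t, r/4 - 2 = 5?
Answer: 4346237476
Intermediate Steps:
r = 28 (r = 8 + 4*5 = 8 + 20 = 28)
G(k, S) = (28 + S)**3
(-66 + (-3*(0 + G(2, 0)) - 4))**2 = (-66 + (-3*(0 + (28 + 0)**3) - 4))**2 = (-66 + (-3*(0 + 28**3) - 4))**2 = (-66 + (-3*(0 + 21952) - 4))**2 = (-66 + (-3*21952 - 4))**2 = (-66 + (-65856 - 4))**2 = (-66 - 65860)**2 = (-65926)**2 = 4346237476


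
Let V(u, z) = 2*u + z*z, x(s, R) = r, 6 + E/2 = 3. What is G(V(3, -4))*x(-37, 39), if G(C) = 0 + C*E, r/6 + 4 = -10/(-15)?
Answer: 2640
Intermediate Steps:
r = -20 (r = -24 + 6*(-10/(-15)) = -24 + 6*(-10*(-1/15)) = -24 + 6*(2/3) = -24 + 4 = -20)
E = -6 (E = -12 + 2*3 = -12 + 6 = -6)
x(s, R) = -20
V(u, z) = z**2 + 2*u (V(u, z) = 2*u + z**2 = z**2 + 2*u)
G(C) = -6*C (G(C) = 0 + C*(-6) = 0 - 6*C = -6*C)
G(V(3, -4))*x(-37, 39) = -6*((-4)**2 + 2*3)*(-20) = -6*(16 + 6)*(-20) = -6*22*(-20) = -132*(-20) = 2640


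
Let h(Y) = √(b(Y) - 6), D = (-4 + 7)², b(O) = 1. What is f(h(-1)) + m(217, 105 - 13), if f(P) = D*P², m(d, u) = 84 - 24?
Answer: 15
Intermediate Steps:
m(d, u) = 60
D = 9 (D = 3² = 9)
h(Y) = I*√5 (h(Y) = √(1 - 6) = √(-5) = I*√5)
f(P) = 9*P²
f(h(-1)) + m(217, 105 - 13) = 9*(I*√5)² + 60 = 9*(-5) + 60 = -45 + 60 = 15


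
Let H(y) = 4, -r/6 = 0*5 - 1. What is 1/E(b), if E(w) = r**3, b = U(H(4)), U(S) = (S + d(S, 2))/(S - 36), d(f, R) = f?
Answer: 1/216 ≈ 0.0046296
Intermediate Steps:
r = 6 (r = -6*(0*5 - 1) = -6*(0 - 1) = -6*(-1) = 6)
U(S) = 2*S/(-36 + S) (U(S) = (S + S)/(S - 36) = (2*S)/(-36 + S) = 2*S/(-36 + S))
b = -1/4 (b = 2*4/(-36 + 4) = 2*4/(-32) = 2*4*(-1/32) = -1/4 ≈ -0.25000)
E(w) = 216 (E(w) = 6**3 = 216)
1/E(b) = 1/216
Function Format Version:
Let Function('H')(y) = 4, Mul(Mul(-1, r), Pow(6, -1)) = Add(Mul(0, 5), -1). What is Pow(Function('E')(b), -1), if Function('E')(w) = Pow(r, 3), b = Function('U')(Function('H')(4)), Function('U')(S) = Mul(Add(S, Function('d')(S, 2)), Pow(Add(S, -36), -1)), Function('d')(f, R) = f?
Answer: Rational(1, 216) ≈ 0.0046296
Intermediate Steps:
r = 6 (r = Mul(-6, Add(Mul(0, 5), -1)) = Mul(-6, Add(0, -1)) = Mul(-6, -1) = 6)
Function('U')(S) = Mul(2, S, Pow(Add(-36, S), -1)) (Function('U')(S) = Mul(Add(S, S), Pow(Add(S, -36), -1)) = Mul(Mul(2, S), Pow(Add(-36, S), -1)) = Mul(2, S, Pow(Add(-36, S), -1)))
b = Rational(-1, 4) (b = Mul(2, 4, Pow(Add(-36, 4), -1)) = Mul(2, 4, Pow(-32, -1)) = Mul(2, 4, Rational(-1, 32)) = Rational(-1, 4) ≈ -0.25000)
Function('E')(w) = 216 (Function('E')(w) = Pow(6, 3) = 216)
Pow(Function('E')(b), -1) = Pow(216, -1) = Rational(1, 216)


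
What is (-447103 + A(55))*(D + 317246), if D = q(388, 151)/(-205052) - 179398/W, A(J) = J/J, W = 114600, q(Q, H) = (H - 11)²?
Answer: -69439707622803298071/489561650 ≈ -1.4184e+11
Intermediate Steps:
q(Q, H) = (-11 + H)²
A(J) = 1
D = -4879009837/2937369900 (D = (-11 + 151)²/(-205052) - 179398/114600 = 140²*(-1/205052) - 179398*1/114600 = 19600*(-1/205052) - 89699/57300 = -4900/51263 - 89699/57300 = -4879009837/2937369900 ≈ -1.6610)
(-447103 + A(55))*(D + 317246) = (-447103 + 1)*(-4879009837/2937369900 + 317246) = -447102*931863972285563/2937369900 = -69439707622803298071/489561650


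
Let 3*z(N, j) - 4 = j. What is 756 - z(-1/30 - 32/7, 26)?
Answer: 746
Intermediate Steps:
z(N, j) = 4/3 + j/3
756 - z(-1/30 - 32/7, 26) = 756 - (4/3 + (⅓)*26) = 756 - (4/3 + 26/3) = 756 - 1*10 = 756 - 10 = 746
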